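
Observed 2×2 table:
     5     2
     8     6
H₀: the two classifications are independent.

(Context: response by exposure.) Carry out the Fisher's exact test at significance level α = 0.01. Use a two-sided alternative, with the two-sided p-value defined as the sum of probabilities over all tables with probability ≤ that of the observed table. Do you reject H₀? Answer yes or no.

Margins: r₁=7, r₂=14, c₁=13, c₂=8, n=21
p_obs = C(7,5)·C(14,8)/C(21,13); sum pmf over tables with pmf ≤ p_obs
p-value (two-sided) = 0.65566
At α=0.01: p ≥ α → fail to reject H₀

reject H₀: no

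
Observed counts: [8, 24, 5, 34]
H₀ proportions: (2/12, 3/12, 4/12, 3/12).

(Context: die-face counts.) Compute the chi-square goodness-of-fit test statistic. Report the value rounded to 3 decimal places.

n = 71; E_i = n·p_i = [11.83, 17.75, 23.67, 17.75]
χ² = (8−11.83)²/11.83 + (24−17.75)²/17.75 + (5−23.67)²/23.67 + (34−17.75)²/17.75 = 33.0423
df = 3

test statistic = 33.042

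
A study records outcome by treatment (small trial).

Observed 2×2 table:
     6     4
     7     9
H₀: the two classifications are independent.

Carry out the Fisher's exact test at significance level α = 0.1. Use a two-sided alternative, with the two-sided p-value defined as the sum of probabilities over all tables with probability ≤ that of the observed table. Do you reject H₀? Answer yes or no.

Margins: r₁=10, r₂=16, c₁=13, c₂=13, n=26
p_obs = C(10,6)·C(16,7)/C(26,13); sum pmf over tables with pmf ≤ p_obs
p-value (two-sided) = 0.68817
At α=0.1: p ≥ α → fail to reject H₀

reject H₀: no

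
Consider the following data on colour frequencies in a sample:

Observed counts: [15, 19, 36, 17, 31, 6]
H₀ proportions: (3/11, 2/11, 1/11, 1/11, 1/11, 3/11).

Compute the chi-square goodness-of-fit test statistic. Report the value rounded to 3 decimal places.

n = 124; E_i = n·p_i = [33.82, 22.55, 11.27, 11.27, 11.27, 33.82]
χ² = (15−33.82)²/33.82 + (19−22.55)²/22.55 + (36−11.27)²/11.27 + (17−11.27)²/11.27 + (31−11.27)²/11.27 + (6−33.82)²/33.82 = 125.5847
df = 5

test statistic = 125.585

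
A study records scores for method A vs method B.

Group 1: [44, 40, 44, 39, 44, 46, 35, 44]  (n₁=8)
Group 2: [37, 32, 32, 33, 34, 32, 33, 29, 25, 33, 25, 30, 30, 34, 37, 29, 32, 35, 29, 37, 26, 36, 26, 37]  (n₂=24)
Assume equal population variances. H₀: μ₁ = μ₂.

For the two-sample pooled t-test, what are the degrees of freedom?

df = n₁ + n₂ − 2 = 8 + 24 − 2 = 30

degrees of freedom = 30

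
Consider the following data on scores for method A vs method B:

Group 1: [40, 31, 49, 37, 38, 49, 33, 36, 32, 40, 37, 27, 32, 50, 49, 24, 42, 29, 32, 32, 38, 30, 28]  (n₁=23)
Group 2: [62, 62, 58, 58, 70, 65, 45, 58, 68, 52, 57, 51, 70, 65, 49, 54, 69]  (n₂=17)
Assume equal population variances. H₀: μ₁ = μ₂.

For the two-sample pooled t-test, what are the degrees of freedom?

degrees of freedom = 38

df = n₁ + n₂ − 2 = 23 + 17 − 2 = 38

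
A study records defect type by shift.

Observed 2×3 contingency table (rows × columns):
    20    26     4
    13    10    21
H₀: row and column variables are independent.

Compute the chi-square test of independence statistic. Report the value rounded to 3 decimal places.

Row totals [50, 44], col totals [33, 36, 25], n=94
χ² = (20−17.55)²/17.55 + (26−19.15)²/19.15 + (4−13.30)²/13.30 + (13−15.45)²/15.45 + (10−16.85)²/16.85 + (21−11.70)²/11.70 = 19.8539
df = 2

test statistic = 19.854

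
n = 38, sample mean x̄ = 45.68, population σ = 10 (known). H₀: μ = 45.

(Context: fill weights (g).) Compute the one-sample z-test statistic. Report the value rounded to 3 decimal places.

test statistic = 0.419

SE = σ/√n = 10/√38 = 1.6222
z = (x̄−μ₀)/SE = (45.68−45)/1.6222 = 0.4192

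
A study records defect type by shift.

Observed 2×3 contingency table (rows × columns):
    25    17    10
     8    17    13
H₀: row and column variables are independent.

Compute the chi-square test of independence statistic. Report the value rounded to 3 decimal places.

test statistic = 7.144

Row totals [52, 38], col totals [33, 34, 23], n=90
χ² = (25−19.07)²/19.07 + (17−19.64)²/19.64 + (10−13.29)²/13.29 + (8−13.93)²/13.93 + (17−14.36)²/14.36 + (13−9.71)²/9.71 = 7.1440
df = 2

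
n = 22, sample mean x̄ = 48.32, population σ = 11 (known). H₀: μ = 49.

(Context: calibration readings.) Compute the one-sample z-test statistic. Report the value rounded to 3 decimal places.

SE = σ/√n = 11/√22 = 2.3452
z = (x̄−μ₀)/SE = (48.32−49)/2.3452 = -0.2900

test statistic = -0.290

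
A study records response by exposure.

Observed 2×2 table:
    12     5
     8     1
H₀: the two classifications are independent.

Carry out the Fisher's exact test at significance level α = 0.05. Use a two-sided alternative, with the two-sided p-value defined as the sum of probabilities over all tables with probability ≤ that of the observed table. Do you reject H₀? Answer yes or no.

Margins: r₁=17, r₂=9, c₁=20, c₂=6, n=26
p_obs = C(17,12)·C(9,8)/C(26,20); sum pmf over tables with pmf ≤ p_obs
p-value (two-sided) = 0.37975
At α=0.05: p ≥ α → fail to reject H₀

reject H₀: no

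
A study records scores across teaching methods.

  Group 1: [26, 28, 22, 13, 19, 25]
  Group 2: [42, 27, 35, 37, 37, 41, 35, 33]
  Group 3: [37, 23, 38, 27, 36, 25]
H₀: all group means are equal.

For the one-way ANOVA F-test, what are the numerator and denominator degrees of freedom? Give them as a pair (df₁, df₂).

k = 3 groups, N = 20 total
df = (k−1, N−k) = (3−1, 20−3) = (2, 17)

degrees of freedom = [2, 17]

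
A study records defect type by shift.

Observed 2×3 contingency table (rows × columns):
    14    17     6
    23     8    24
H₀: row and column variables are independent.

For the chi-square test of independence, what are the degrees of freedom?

degrees of freedom = 2

df = (r−1)(c−1) = (2−1)·(3−1) = 2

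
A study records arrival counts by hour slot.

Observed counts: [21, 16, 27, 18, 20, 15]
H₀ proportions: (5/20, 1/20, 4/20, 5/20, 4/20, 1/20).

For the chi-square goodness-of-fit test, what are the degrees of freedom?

degrees of freedom = 5

df = k − 1 = 6 − 1 = 5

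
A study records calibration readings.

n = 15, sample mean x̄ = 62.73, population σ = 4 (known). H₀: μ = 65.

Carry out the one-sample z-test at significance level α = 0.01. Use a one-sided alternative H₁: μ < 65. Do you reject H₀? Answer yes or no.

SE = σ/√n = 4/√15 = 1.0328
z = (x̄−μ₀)/SE = (62.73−65)/1.0328 = -2.1979
p-value (one-sided, H₁ less) = 0.01398
At α=0.01: p ≥ α → fail to reject H₀

reject H₀: no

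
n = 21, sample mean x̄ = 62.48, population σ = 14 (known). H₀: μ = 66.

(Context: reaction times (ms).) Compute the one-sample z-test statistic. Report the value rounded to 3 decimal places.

SE = σ/√n = 14/√21 = 3.0551
z = (x̄−μ₀)/SE = (62.48−66)/3.0551 = -1.1522

test statistic = -1.152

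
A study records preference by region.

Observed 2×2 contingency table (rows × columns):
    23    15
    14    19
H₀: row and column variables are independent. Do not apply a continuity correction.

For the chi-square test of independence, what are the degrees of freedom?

df = (r−1)(c−1) = (2−1)·(2−1) = 1

degrees of freedom = 1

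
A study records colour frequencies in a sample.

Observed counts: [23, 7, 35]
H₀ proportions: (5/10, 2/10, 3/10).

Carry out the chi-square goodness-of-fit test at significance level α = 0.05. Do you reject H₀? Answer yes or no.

n = 65; E_i = n·p_i = [32.50, 13.00, 19.50]
χ² = (23−32.50)²/32.50 + (7−13.00)²/13.00 + (35−19.50)²/19.50 = 17.8667
df = 2
p-value (upper-tail) = 0.00013
At α=0.05: p < α → reject H₀

reject H₀: yes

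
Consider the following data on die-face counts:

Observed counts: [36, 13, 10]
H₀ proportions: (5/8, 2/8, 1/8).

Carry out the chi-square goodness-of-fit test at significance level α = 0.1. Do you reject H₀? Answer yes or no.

n = 59; E_i = n·p_i = [36.88, 14.75, 7.38]
χ² = (36−36.88)²/36.88 + (13−14.75)²/14.75 + (10−7.38)²/7.38 = 1.1627
df = 2
p-value (upper-tail) = 0.55914
At α=0.1: p ≥ α → fail to reject H₀

reject H₀: no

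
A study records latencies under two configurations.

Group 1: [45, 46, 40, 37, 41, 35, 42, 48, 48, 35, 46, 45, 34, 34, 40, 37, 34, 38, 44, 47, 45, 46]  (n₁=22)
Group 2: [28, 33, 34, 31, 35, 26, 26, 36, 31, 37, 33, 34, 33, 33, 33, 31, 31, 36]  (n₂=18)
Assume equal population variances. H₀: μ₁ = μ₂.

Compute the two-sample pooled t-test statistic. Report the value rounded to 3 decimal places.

test statistic = 6.573

x̄₁=41.227, s₁=5.014, n₁=22
x̄₂=32.278, s₂=3.159, n₂=18
s_p² = [21·5.014² + 17·3.159²]/38 = 18.3546
SE = √(s_p²·(1/22+1/18)) = 1.3616
t = (41.227−32.278)/1.3616 = 6.5727
df = 38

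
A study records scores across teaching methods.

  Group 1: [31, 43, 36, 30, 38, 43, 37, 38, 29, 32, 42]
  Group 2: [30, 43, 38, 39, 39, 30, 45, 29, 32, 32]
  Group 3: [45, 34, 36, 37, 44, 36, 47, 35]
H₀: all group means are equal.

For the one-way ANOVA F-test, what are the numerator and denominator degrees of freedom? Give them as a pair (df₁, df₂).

k = 3 groups, N = 29 total
df = (k−1, N−k) = (3−1, 29−3) = (2, 26)

degrees of freedom = [2, 26]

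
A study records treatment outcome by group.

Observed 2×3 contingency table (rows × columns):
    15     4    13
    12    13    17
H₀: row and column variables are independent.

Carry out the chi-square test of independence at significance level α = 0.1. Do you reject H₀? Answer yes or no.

Row totals [32, 42], col totals [27, 17, 30], n=74
χ² = (15−11.68)²/11.68 + (4−7.35)²/7.35 + (13−12.97)²/12.97 + (12−15.32)²/15.32 + (13−9.65)²/9.65 + (17−17.03)²/17.03 = 4.3596
df = 2
p-value (upper-tail) = 0.11306
At α=0.1: p ≥ α → fail to reject H₀

reject H₀: no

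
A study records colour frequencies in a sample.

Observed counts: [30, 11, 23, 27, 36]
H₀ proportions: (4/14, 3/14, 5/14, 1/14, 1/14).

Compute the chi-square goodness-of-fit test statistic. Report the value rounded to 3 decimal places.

n = 127; E_i = n·p_i = [36.29, 27.21, 45.36, 9.07, 9.07]
χ² = (30−36.29)²/36.29 + (11−27.21)²/27.21 + (23−45.36)²/45.36 + (27−9.07)²/9.07 + (36−9.07)²/9.07 = 137.1407
df = 4

test statistic = 137.141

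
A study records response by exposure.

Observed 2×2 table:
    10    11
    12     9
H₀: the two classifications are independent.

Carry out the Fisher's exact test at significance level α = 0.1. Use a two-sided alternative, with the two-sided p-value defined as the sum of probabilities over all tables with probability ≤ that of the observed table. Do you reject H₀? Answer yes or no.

Margins: r₁=21, r₂=21, c₁=22, c₂=20, n=42
p_obs = C(21,10)·C(21,12)/C(42,22); sum pmf over tables with pmf ≤ p_obs
p-value (two-sided) = 0.75786
At α=0.1: p ≥ α → fail to reject H₀

reject H₀: no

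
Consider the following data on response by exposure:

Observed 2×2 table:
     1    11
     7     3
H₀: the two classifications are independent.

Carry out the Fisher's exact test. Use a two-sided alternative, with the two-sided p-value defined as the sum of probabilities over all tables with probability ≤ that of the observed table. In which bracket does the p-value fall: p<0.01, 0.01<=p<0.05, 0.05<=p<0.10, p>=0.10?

p-value bracket: p<0.01

Margins: r₁=12, r₂=10, c₁=8, c₂=14, n=22
p_obs = C(12,1)·C(10,7)/C(22,8); sum pmf over tables with pmf ≤ p_obs
p-value (two-sided) = 0.00619
→ bracket: p<0.01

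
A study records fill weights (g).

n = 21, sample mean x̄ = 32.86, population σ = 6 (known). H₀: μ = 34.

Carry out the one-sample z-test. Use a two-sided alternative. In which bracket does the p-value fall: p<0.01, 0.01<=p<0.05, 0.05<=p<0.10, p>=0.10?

p-value bracket: p>=0.10

SE = σ/√n = 6/√21 = 1.3093
z = (x̄−μ₀)/SE = (32.86−34)/1.3093 = -0.8707
p-value (two-sided) = 0.38392
→ bracket: p>=0.10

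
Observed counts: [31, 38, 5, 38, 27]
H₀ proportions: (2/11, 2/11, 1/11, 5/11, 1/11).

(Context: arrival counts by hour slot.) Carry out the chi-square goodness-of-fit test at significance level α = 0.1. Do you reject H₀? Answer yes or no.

n = 139; E_i = n·p_i = [25.27, 25.27, 12.64, 63.18, 12.64]
χ² = (31−25.27)²/25.27 + (38−25.27)²/25.27 + (5−12.64)²/12.64 + (38−63.18)²/63.18 + (27−12.64)²/12.64 = 38.6856
df = 4
p-value (upper-tail) = 0.00000
At α=0.1: p < α → reject H₀

reject H₀: yes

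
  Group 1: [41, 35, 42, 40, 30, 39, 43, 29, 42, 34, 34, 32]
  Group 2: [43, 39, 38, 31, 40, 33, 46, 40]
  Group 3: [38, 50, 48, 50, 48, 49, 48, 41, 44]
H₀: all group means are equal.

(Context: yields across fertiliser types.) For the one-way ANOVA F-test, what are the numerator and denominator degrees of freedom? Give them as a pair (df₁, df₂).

degrees of freedom = [2, 26]

k = 3 groups, N = 29 total
df = (k−1, N−k) = (3−1, 29−3) = (2, 26)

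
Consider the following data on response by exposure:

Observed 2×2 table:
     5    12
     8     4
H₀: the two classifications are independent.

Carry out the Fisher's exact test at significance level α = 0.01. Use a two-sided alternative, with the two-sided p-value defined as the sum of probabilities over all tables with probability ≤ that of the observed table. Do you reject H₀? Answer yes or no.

reject H₀: no

Margins: r₁=17, r₂=12, c₁=13, c₂=16, n=29
p_obs = C(17,5)·C(12,8)/C(29,13); sum pmf over tables with pmf ≤ p_obs
p-value (two-sided) = 0.06670
At α=0.01: p ≥ α → fail to reject H₀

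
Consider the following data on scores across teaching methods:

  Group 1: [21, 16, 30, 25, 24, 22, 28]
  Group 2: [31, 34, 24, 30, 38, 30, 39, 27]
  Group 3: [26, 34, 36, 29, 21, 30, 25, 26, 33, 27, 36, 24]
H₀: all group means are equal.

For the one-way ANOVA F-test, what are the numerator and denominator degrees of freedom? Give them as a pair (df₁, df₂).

k = 3 groups, N = 27 total
df = (k−1, N−k) = (3−1, 27−3) = (2, 24)

degrees of freedom = [2, 24]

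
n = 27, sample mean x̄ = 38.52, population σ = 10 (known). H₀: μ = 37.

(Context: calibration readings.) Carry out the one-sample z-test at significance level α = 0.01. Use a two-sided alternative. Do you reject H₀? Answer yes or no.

SE = σ/√n = 10/√27 = 1.9245
z = (x̄−μ₀)/SE = (38.52−37)/1.9245 = 0.7898
p-value (two-sided) = 0.42964
At α=0.01: p ≥ α → fail to reject H₀

reject H₀: no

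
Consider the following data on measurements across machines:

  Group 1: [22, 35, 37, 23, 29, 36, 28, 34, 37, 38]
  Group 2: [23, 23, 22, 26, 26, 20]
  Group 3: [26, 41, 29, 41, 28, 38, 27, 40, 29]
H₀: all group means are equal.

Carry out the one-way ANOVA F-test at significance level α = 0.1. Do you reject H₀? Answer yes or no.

Group means [31.90, 23.33, 33.22], grand mean 30.320
SSB = Σnᵢ(x̄ᵢ−x̄)² = 393.651; SSW = ΣΣ(x−x̄ᵢ)² = 691.789
MSB = 393.651/2 = 196.8256; MSW = 691.789/22 = 31.4449
F = MSB/MSW = 6.2594
df = (2, 22)
p-value (upper-tail) = 0.00705
At α=0.1: p < α → reject H₀

reject H₀: yes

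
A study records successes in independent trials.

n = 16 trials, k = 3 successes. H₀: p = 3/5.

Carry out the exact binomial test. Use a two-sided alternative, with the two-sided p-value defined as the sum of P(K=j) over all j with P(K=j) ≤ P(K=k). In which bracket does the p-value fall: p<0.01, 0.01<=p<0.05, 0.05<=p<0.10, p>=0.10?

Exact binomial: n=16, k=3, p₀=3/5=0.6000
P(X=j) = C(n,j)·p₀^j·(1−p₀)^(n−j); p = Σ P(X=j) over j with P(X=j) ≤ P(X=3)
p-value (two-sided) = 0.00122
→ bracket: p<0.01

p-value bracket: p<0.01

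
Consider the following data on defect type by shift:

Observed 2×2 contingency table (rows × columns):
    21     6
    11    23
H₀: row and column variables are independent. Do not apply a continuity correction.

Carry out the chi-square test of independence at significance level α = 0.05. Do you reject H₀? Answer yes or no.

Row totals [27, 34], col totals [32, 29], n=61
χ² = (21−14.16)²/14.16 + (6−12.84)²/12.84 + (11−17.84)²/17.84 + (23−16.16)²/16.16 = 12.4512
df = 1
p-value (upper-tail) = 0.00042
At α=0.05: p < α → reject H₀

reject H₀: yes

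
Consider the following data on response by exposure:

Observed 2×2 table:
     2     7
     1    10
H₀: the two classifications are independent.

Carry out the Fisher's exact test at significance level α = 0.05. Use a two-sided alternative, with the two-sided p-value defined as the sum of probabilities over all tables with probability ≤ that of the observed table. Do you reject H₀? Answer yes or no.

reject H₀: no

Margins: r₁=9, r₂=11, c₁=3, c₂=17, n=20
p_obs = C(9,2)·C(11,1)/C(20,3); sum pmf over tables with pmf ≤ p_obs
p-value (two-sided) = 0.56579
At α=0.05: p ≥ α → fail to reject H₀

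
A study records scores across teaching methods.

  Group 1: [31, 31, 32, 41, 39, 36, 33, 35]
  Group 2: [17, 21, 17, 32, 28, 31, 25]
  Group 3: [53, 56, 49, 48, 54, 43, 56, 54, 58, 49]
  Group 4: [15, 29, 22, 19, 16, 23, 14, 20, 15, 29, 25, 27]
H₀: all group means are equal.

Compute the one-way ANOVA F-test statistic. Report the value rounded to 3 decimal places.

Group means [34.75, 24.43, 52.00, 21.17], grand mean 33.054
SSB = Σnᵢ(x̄ᵢ−x̄)² = 5829.011; SSW = ΣΣ(x−x̄ᵢ)² = 860.881
MSB = 5829.011/3 = 1943.0036; MSW = 860.881/33 = 26.0873
F = MSB/MSW = 74.4808
df = (3, 33)

test statistic = 74.481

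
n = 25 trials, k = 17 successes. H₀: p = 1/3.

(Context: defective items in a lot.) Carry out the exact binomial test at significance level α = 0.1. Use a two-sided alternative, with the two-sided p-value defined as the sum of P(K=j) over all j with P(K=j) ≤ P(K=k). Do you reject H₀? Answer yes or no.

reject H₀: yes

Exact binomial: n=25, k=17, p₀=1/3=0.3333
P(X=j) = C(n,j)·p₀^j·(1−p₀)^(n−j); p = Σ P(X=j) over j with P(X=j) ≤ P(X=17)
p-value (two-sided) = 0.00045
At α=0.1: p < α → reject H₀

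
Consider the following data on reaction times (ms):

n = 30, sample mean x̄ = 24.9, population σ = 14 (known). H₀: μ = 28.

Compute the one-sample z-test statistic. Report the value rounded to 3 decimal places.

SE = σ/√n = 14/√30 = 2.5560
z = (x̄−μ₀)/SE = (24.9−28)/2.5560 = -1.2128

test statistic = -1.213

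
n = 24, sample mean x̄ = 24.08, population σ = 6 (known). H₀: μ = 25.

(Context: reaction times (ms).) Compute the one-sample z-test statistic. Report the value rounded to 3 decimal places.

test statistic = -0.751

SE = σ/√n = 6/√24 = 1.2247
z = (x̄−μ₀)/SE = (24.08−25)/1.2247 = -0.7512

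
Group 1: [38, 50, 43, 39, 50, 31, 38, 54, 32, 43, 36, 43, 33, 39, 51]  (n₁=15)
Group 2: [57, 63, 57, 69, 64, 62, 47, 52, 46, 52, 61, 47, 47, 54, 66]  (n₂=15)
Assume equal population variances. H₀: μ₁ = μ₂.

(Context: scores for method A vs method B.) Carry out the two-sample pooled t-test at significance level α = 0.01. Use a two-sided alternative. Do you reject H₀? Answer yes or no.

reject H₀: yes

x̄₁=41.333, s₁=7.257, n₁=15
x̄₂=56.267, s₂=7.667, n₂=15
s_p² = [14·7.257² + 14·7.667²]/28 = 55.7238
SE = √(s_p²·(1/15+1/15)) = 2.7258
t = (41.333−56.267)/2.7258 = -5.4786
df = 28
p-value (two-sided) = 0.00001
At α=0.01: p < α → reject H₀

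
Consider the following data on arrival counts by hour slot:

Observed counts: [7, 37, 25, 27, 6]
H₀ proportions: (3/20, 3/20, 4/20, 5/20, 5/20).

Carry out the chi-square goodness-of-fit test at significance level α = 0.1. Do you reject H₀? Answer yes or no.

n = 102; E_i = n·p_i = [15.30, 15.30, 20.40, 25.50, 25.50]
χ² = (7−15.30)²/15.30 + (37−15.30)²/15.30 + (25−20.40)²/20.40 + (27−25.50)²/25.50 + (6−25.50)²/25.50 = 51.3170
df = 4
p-value (upper-tail) = 0.00000
At α=0.1: p < α → reject H₀

reject H₀: yes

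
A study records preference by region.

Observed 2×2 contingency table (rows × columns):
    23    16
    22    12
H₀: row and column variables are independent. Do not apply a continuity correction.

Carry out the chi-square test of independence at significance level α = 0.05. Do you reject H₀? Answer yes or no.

reject H₀: no

Row totals [39, 34], col totals [45, 28], n=73
χ² = (23−24.04)²/24.04 + (16−14.96)²/14.96 + (22−20.96)²/20.96 + (12−13.04)²/13.04 = 0.2524
df = 1
p-value (upper-tail) = 0.61541
At α=0.05: p ≥ α → fail to reject H₀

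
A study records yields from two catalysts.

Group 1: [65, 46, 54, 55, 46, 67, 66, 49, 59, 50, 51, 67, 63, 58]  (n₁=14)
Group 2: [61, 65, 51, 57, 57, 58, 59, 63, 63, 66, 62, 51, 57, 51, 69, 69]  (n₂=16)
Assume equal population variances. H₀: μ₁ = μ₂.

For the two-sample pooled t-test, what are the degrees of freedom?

degrees of freedom = 28

df = n₁ + n₂ − 2 = 14 + 16 − 2 = 28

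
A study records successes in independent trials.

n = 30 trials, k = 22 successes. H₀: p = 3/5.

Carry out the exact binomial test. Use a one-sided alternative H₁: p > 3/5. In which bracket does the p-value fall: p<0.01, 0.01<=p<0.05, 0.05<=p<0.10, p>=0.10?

p-value bracket: 0.05<=p<0.10

Exact binomial: n=30, k=22, p₀=3/5=0.6000
P(X≥22) from Σ C(n,i)·p₀^i·(1−p₀)^(n−i)
p-value (one-sided, H₁ greater) = 0.09401
→ bracket: 0.05<=p<0.10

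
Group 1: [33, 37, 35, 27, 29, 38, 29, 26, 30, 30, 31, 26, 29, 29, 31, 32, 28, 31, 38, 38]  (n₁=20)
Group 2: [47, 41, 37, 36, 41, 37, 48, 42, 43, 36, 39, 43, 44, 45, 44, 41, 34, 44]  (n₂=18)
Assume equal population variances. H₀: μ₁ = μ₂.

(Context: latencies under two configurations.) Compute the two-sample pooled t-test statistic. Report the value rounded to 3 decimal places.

x̄₁=31.350, s₁=3.937, n₁=20
x̄₂=41.222, s₂=3.993, n₂=18
s_p² = [19·3.937² + 17·3.993²]/36 = 15.7128
SE = √(s_p²·(1/20+1/18)) = 1.2879
t = (31.350−41.222)/1.2879 = -7.6656
df = 36

test statistic = -7.666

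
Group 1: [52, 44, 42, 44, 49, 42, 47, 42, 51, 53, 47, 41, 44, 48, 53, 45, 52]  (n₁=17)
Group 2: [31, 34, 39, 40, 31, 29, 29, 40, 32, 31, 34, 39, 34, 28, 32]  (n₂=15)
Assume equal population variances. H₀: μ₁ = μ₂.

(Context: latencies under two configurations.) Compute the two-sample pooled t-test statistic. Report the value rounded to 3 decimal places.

test statistic = 8.975

x̄₁=46.824, s₁=4.217, n₁=17
x̄₂=33.533, s₂=4.138, n₂=15
s_p² = [16·4.217² + 14·4.138²]/30 = 17.4735
SE = √(s_p²·(1/17+1/15)) = 1.4808
t = (46.824−33.533)/1.4808 = 8.9751
df = 30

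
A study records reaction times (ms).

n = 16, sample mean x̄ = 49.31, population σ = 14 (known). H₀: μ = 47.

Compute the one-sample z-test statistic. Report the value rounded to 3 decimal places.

test statistic = 0.660

SE = σ/√n = 14/√16 = 3.5000
z = (x̄−μ₀)/SE = (49.31−47)/3.5000 = 0.6600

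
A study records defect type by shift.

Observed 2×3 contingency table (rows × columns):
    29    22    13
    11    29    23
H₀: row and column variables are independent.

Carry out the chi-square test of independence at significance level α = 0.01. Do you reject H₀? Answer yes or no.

Row totals [64, 63], col totals [40, 51, 36], n=127
χ² = (29−20.16)²/20.16 + (22−25.70)²/25.70 + (13−18.14)²/18.14 + (11−19.84)²/19.84 + (29−25.30)²/25.30 + (23−17.86)²/17.86 = 11.8314
df = 2
p-value (upper-tail) = 0.00270
At α=0.01: p < α → reject H₀

reject H₀: yes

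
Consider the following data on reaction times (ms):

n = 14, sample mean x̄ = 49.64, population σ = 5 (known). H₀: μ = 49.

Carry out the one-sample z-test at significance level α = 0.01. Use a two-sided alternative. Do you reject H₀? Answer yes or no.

reject H₀: no

SE = σ/√n = 5/√14 = 1.3363
z = (x̄−μ₀)/SE = (49.64−49)/1.3363 = 0.4789
p-value (two-sided) = 0.63199
At α=0.01: p ≥ α → fail to reject H₀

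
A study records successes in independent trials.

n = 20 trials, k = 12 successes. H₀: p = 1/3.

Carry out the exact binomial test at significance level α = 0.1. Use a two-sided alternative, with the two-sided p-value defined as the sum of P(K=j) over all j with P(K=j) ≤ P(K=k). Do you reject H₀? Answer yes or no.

reject H₀: yes

Exact binomial: n=20, k=12, p₀=1/3=0.3333
P(X=j) = C(n,j)·p₀^j·(1−p₀)^(n−j); p = Σ P(X=j) over j with P(X=j) ≤ P(X=12)
p-value (two-sided) = 0.01628
At α=0.1: p < α → reject H₀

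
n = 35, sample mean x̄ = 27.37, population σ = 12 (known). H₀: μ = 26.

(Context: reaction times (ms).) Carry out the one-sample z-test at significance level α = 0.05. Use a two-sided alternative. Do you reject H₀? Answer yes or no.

SE = σ/√n = 12/√35 = 2.0284
z = (x̄−μ₀)/SE = (27.37−26)/2.0284 = 0.6754
p-value (two-sided) = 0.49941
At α=0.05: p ≥ α → fail to reject H₀

reject H₀: no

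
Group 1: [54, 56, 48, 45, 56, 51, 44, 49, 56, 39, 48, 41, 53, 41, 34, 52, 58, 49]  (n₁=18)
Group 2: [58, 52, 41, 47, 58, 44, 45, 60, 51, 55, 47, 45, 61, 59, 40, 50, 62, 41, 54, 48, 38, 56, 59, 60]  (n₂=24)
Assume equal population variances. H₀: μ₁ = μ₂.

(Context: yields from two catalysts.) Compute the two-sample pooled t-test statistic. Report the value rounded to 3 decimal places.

x̄₁=48.556, s₁=6.749, n₁=18
x̄₂=51.292, s₂=7.550, n₂=24
s_p² = [17·6.749² + 23·7.550²]/40 = 52.1351
SE = √(s_p²·(1/18+1/24)) = 2.2514
t = (48.556−51.292)/2.2514 = -1.2153
df = 40

test statistic = -1.215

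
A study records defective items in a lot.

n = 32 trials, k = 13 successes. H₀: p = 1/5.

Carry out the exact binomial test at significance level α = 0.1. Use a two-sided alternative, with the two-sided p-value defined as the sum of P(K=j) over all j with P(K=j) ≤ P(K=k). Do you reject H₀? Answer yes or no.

reject H₀: yes

Exact binomial: n=32, k=13, p₀=1/5=0.2000
P(X=j) = C(n,j)·p₀^j·(1−p₀)^(n−j); p = Σ P(X=j) over j with P(X=j) ≤ P(X=13)
p-value (two-sided) = 0.00685
At α=0.1: p < α → reject H₀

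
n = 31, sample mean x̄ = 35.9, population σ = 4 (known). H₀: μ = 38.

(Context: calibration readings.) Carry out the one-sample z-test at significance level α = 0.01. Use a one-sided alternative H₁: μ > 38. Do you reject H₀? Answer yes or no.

reject H₀: no

SE = σ/√n = 4/√31 = 0.7184
z = (x̄−μ₀)/SE = (35.9−38)/0.7184 = -2.9231
p-value (one-sided, H₁ greater) = 0.99827
At α=0.01: p ≥ α → fail to reject H₀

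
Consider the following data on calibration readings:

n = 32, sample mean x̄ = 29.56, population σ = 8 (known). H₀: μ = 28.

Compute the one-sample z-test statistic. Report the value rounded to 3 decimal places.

test statistic = 1.103

SE = σ/√n = 8/√32 = 1.4142
z = (x̄−μ₀)/SE = (29.56−28)/1.4142 = 1.1031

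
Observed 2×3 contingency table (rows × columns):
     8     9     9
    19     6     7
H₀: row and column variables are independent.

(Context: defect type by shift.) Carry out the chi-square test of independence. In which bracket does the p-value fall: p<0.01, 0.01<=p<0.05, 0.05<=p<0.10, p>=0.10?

p-value bracket: 0.05<=p<0.10

Row totals [26, 32], col totals [27, 15, 16], n=58
χ² = (8−12.10)²/12.10 + (9−6.72)²/6.72 + (9−7.17)²/7.17 + (19−14.90)²/14.90 + (6−8.28)²/8.28 + (7−8.83)²/8.83 = 4.7617
df = 2
p-value (upper-tail) = 0.09247
→ bracket: 0.05<=p<0.10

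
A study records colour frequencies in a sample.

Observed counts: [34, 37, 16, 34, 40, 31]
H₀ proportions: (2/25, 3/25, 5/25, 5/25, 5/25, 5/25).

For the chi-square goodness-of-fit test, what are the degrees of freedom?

df = k − 1 = 6 − 1 = 5

degrees of freedom = 5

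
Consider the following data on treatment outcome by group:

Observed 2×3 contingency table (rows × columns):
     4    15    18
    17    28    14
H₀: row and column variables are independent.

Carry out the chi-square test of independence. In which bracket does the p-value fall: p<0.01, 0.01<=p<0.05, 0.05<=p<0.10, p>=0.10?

p-value bracket: 0.01<=p<0.05

Row totals [37, 59], col totals [21, 43, 32], n=96
χ² = (4−8.09)²/8.09 + (15−16.57)²/16.57 + (18−12.33)²/12.33 + (17−12.91)²/12.91 + (28−26.43)²/26.43 + (14−19.67)²/19.67 = 7.8484
df = 2
p-value (upper-tail) = 0.01976
→ bracket: 0.01<=p<0.05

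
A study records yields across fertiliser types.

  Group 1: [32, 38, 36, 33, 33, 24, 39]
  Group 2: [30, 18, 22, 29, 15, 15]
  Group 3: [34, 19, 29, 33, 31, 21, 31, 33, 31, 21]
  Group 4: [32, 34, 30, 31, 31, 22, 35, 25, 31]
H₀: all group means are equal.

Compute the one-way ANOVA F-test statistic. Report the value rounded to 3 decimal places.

test statistic = 5.764

Group means [33.57, 21.50, 28.30, 30.11], grand mean 28.688
SSB = Σnᵢ(x̄ᵢ−x̄)² = 496.672; SSW = ΣΣ(x−x̄ᵢ)² = 804.203
MSB = 496.672/3 = 165.5573; MSW = 804.203/28 = 28.7215
F = MSB/MSW = 5.7642
df = (3, 28)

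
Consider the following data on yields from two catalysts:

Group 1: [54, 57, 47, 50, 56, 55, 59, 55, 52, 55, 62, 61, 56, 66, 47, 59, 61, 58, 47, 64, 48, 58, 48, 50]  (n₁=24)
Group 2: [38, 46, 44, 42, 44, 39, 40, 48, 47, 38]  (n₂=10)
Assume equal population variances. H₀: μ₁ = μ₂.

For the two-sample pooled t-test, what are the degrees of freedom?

degrees of freedom = 32

df = n₁ + n₂ − 2 = 24 + 10 − 2 = 32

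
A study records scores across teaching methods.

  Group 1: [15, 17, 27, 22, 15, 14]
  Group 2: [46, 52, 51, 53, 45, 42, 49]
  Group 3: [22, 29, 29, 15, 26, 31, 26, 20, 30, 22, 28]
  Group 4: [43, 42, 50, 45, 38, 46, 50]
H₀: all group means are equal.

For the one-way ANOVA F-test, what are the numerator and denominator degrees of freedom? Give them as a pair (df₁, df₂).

k = 4 groups, N = 31 total
df = (k−1, N−k) = (4−1, 31−4) = (3, 27)

degrees of freedom = [3, 27]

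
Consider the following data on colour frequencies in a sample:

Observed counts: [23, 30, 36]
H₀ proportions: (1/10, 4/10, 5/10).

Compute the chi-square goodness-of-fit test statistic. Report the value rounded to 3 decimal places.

n = 89; E_i = n·p_i = [8.90, 35.60, 44.50]
χ² = (23−8.90)²/8.90 + (30−35.60)²/35.60 + (36−44.50)²/44.50 = 24.8427
df = 2

test statistic = 24.843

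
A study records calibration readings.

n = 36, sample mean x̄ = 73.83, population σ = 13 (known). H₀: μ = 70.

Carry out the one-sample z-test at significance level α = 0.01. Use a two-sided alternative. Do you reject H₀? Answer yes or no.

reject H₀: no

SE = σ/√n = 13/√36 = 2.1667
z = (x̄−μ₀)/SE = (73.83−70)/2.1667 = 1.7677
p-value (two-sided) = 0.07711
At α=0.01: p ≥ α → fail to reject H₀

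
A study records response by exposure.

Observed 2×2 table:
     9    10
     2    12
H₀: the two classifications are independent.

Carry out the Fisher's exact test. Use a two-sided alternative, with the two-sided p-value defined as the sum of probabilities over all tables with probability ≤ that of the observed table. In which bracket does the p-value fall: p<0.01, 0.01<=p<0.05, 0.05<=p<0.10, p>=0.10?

p-value bracket: 0.05<=p<0.10

Margins: r₁=19, r₂=14, c₁=11, c₂=22, n=33
p_obs = C(19,9)·C(14,2)/C(33,11); sum pmf over tables with pmf ≤ p_obs
p-value (two-sided) = 0.06741
→ bracket: 0.05<=p<0.10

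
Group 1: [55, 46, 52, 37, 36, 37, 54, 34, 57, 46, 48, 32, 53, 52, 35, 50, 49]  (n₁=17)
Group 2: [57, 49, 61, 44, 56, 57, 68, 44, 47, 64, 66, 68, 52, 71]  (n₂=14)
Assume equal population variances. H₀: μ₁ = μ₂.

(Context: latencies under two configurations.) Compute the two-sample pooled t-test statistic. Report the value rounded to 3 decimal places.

test statistic = -3.767

x̄₁=45.471, s₁=8.420, n₁=17
x̄₂=57.429, s₂=9.238, n₂=14
s_p² = [16·8.420² + 13·9.238²]/29 = 77.3677
SE = √(s_p²·(1/17+1/14)) = 3.1745
t = (45.471−57.429)/3.1745 = -3.7669
df = 29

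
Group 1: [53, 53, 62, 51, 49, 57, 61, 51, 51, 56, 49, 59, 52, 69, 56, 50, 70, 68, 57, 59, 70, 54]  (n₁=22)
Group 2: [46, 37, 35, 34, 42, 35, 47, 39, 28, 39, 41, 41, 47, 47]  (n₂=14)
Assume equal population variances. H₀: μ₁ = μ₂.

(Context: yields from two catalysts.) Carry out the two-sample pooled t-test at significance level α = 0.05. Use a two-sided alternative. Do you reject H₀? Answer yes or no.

reject H₀: yes

x̄₁=57.136, s₁=6.916, n₁=22
x̄₂=39.857, s₂=5.749, n₂=14
s_p² = [21·6.916² + 13·5.749²]/34 = 42.1854
SE = √(s_p²·(1/22+1/14)) = 2.2205
t = (57.136−39.857)/2.2205 = 7.7816
df = 34
p-value (two-sided) = 0.00000
At α=0.05: p < α → reject H₀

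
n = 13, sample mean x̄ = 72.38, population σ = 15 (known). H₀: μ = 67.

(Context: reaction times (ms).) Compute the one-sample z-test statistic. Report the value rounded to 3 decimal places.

test statistic = 1.293

SE = σ/√n = 15/√13 = 4.1603
z = (x̄−μ₀)/SE = (72.38−67)/4.1603 = 1.2932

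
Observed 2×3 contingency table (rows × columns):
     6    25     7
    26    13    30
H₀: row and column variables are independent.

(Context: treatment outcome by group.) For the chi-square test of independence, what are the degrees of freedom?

df = (r−1)(c−1) = (2−1)·(3−1) = 2

degrees of freedom = 2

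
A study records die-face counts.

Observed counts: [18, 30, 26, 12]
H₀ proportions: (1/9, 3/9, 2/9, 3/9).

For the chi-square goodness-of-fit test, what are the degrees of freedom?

degrees of freedom = 3

df = k − 1 = 4 − 1 = 3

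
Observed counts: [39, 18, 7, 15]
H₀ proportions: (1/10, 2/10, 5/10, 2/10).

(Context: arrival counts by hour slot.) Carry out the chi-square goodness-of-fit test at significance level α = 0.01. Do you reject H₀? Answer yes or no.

reject H₀: yes

n = 79; E_i = n·p_i = [7.90, 15.80, 39.50, 15.80]
χ² = (39−7.90)²/7.90 + (18−15.80)²/15.80 + (7−39.50)²/39.50 + (15−15.80)²/15.80 = 149.5190
df = 3
p-value (upper-tail) = 0.00000
At α=0.01: p < α → reject H₀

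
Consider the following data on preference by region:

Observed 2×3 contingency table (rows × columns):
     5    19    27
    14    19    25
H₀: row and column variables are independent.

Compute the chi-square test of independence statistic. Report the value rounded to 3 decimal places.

Row totals [51, 58], col totals [19, 38, 52], n=109
χ² = (5−8.89)²/8.89 + (19−17.78)²/17.78 + (27−24.33)²/24.33 + (14−10.11)²/10.11 + (19−20.22)²/20.22 + (25−27.67)²/27.67 = 3.9067
df = 2

test statistic = 3.907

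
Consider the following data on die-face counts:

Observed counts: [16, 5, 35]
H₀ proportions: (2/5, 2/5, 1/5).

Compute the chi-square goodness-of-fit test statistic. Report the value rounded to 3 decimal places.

n = 56; E_i = n·p_i = [22.40, 22.40, 11.20]
χ² = (16−22.40)²/22.40 + (5−22.40)²/22.40 + (35−11.20)²/11.20 = 65.9196
df = 2

test statistic = 65.920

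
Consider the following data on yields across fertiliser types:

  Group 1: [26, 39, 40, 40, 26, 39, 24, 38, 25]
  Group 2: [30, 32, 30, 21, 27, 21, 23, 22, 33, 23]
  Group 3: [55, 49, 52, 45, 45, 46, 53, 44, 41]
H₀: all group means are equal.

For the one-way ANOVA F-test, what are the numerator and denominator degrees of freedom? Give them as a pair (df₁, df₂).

k = 3 groups, N = 28 total
df = (k−1, N−k) = (3−1, 28−3) = (2, 25)

degrees of freedom = [2, 25]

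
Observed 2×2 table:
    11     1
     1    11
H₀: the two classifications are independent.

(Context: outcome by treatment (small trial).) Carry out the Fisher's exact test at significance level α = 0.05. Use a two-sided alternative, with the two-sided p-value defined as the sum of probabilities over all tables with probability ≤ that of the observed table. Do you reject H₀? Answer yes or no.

reject H₀: yes

Margins: r₁=12, r₂=12, c₁=12, c₂=12, n=24
p_obs = C(12,11)·C(12,1)/C(24,12); sum pmf over tables with pmf ≤ p_obs
p-value (two-sided) = 0.00011
At α=0.05: p < α → reject H₀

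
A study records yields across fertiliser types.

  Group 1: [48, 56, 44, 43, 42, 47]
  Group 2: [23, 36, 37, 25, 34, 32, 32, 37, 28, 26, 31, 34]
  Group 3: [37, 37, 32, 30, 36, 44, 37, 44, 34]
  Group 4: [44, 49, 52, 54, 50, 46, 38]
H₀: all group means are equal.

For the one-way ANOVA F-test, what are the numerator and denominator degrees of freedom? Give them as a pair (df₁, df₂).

k = 4 groups, N = 34 total
df = (k−1, N−k) = (4−1, 34−4) = (3, 30)

degrees of freedom = [3, 30]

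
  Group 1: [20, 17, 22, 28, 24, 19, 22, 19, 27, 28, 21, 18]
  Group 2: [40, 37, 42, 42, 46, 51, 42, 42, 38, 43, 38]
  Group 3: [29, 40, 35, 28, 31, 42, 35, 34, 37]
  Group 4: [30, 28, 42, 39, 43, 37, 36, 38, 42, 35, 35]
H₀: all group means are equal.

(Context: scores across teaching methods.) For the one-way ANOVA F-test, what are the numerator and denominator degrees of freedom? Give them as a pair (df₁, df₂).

degrees of freedom = [3, 39]

k = 4 groups, N = 43 total
df = (k−1, N−k) = (4−1, 43−4) = (3, 39)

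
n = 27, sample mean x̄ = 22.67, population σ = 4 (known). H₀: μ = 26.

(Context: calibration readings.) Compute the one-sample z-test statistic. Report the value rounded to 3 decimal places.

test statistic = -4.326

SE = σ/√n = 4/√27 = 0.7698
z = (x̄−μ₀)/SE = (22.67−26)/0.7698 = -4.3258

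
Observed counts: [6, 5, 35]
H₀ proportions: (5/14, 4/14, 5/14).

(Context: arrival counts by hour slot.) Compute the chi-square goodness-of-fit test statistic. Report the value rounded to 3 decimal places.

test statistic = 32.659

n = 46; E_i = n·p_i = [16.43, 13.14, 16.43]
χ² = (6−16.43)²/16.43 + (5−13.14)²/13.14 + (35−16.43)²/16.43 = 32.6587
df = 2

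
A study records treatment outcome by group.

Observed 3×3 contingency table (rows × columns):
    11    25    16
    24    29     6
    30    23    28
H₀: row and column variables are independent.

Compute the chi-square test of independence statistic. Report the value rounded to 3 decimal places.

test statistic = 16.744

Row totals [52, 59, 81], col totals [65, 77, 50], n=192
χ² = (11−17.60)²/17.60 + (25−20.85)²/20.85 + (16−13.54)²/13.54 + (24−19.97)²/19.97 + (29−23.66)²/23.66 + (6−15.36)²/15.36 + (30−27.42)²/27.42 + (23−32.48)²/32.48 + (28−21.09)²/21.09 = 16.7443
df = 4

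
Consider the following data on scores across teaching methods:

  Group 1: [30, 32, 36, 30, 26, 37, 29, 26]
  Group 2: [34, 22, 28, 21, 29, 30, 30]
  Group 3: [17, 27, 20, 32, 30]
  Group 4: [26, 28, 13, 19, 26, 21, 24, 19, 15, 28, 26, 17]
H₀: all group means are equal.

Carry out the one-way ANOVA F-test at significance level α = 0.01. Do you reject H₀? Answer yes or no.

reject H₀: yes

Group means [30.75, 27.71, 25.20, 21.83], grand mean 25.875
SSB = Σnᵢ(x̄ᵢ−x̄)² = 412.105; SSW = ΣΣ(x−x̄ᵢ)² = 711.395
MSB = 412.105/3 = 137.3683; MSW = 711.395/28 = 25.4070
F = MSB/MSW = 5.4067
df = (3, 28)
p-value (upper-tail) = 0.00461
At α=0.01: p < α → reject H₀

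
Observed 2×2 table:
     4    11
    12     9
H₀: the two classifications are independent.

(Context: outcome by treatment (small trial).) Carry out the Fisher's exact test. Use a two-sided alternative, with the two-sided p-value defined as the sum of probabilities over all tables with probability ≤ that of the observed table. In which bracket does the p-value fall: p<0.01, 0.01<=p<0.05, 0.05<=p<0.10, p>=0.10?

Margins: r₁=15, r₂=21, c₁=16, c₂=20, n=36
p_obs = C(15,4)·C(21,12)/C(36,16); sum pmf over tables with pmf ≤ p_obs
p-value (two-sided) = 0.09585
→ bracket: 0.05<=p<0.10

p-value bracket: 0.05<=p<0.10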